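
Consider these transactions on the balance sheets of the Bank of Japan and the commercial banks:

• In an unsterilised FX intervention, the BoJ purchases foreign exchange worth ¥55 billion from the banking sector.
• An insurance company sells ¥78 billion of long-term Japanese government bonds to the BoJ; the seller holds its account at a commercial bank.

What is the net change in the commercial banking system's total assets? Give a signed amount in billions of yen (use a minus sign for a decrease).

FX purchase ¥55 billion: just an asset swap on bank balance sheets → 0.
Asset purchase (from non-banks) ¥78 billion: bank balance sheets expand → +¥78B.
Net: 0 + 78 = +¥78 billion.

+¥78 billion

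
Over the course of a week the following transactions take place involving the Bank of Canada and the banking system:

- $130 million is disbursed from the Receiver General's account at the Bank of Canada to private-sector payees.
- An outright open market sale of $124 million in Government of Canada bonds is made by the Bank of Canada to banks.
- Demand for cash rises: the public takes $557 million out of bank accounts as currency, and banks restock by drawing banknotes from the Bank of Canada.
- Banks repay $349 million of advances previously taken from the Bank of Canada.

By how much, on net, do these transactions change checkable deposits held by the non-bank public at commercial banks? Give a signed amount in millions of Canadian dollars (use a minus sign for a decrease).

-$427 million

Bank of Canada balance sheet:
  Assets:      Securities −$124M, Loans to banks −$349M
  Liabilities: Bank reserves −$900M, Currency in circulation +$557M, Government deposits −$130M
Commercial banking system:
  Assets:      Reserves at CB −$900M, Securities +$124M
  Liabilities: Checkable deposits −$427M, Borrowings from CB −$349M
So the change in checkable deposits held by the non-bank public at commercial banks is -$427 million.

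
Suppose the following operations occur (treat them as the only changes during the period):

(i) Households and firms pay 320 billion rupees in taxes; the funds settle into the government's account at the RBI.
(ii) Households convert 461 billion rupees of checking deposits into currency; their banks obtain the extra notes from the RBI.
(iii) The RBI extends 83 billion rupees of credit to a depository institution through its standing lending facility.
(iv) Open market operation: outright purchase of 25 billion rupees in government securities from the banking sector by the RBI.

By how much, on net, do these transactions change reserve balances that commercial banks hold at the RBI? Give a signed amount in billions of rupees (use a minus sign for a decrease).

-673 billion

Government account inflow 320 billion rupees: funds move from bank reserves into the government account → −320B.
Currency withdrawal 461 billion rupees: banks swap reserves for currency → −461B.
Discount-window loan 83 billion rupees: the loan is credited to the bank's reserve account → +83B.
OMO purchase (from banks) 25 billion rupees: the RBI pays by crediting reserve accounts → +25B.
Net: −320 − 461 + 83 + 25 = -673 billion.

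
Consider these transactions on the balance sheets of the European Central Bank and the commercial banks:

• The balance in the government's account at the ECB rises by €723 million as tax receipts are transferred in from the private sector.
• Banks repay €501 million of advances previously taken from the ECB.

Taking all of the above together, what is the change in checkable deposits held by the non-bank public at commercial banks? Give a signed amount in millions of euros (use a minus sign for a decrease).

Government account inflow €723 million: non-bank counterparties' bank balances fall → −€723M.
Discount-window repayment €501 million: the counterparty is a bank, so public deposits are unchanged → 0.
Net: −723 + 0 = -€723 million.

-€723 million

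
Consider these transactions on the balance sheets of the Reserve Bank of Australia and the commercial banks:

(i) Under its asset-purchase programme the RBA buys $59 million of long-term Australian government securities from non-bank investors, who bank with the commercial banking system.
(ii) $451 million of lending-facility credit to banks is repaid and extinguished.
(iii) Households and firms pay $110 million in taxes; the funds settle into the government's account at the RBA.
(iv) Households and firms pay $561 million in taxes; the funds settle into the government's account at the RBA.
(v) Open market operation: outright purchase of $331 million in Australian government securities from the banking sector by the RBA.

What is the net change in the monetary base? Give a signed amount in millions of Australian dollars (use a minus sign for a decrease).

-$732 million

RBA balance sheet:
  Assets:      Securities +$390M, Loans to banks −$451M
  Liabilities: Bank reserves −$732M, Government deposits +$671M
Commercial banking system:
  Assets:      Reserves at CB −$732M, Securities −$331M
  Liabilities: Checkable deposits −$612M, Borrowings from CB −$451M
Monetary base = currency + reserves: 0 + (−$732M) = -$732 million.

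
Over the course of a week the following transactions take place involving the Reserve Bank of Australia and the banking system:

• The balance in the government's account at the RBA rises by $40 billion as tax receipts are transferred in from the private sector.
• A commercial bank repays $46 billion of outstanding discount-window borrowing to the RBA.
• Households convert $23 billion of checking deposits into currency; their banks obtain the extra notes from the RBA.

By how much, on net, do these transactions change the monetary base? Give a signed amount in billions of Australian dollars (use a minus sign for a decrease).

-$86 billion

Government account inflow $40 billion: reserves shift to a non-base liability → −$40B.
Discount-window repayment $46 billion: RBA balance sheet contracts → −$46B.
Currency withdrawal $23 billion: just a shift between currency and reserves — both are base money → 0.
Net: −40 − 46 + 0 = -$86 billion.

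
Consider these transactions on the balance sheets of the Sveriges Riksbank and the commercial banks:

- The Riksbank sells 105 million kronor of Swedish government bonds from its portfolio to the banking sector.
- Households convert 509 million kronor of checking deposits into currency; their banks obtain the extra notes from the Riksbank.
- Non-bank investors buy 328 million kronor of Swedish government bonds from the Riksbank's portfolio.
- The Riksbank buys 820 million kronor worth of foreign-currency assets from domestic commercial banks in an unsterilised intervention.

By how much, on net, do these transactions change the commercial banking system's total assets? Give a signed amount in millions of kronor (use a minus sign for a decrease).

-837 million

OMO sale (to banks) 105 million kronor: just an asset swap on bank balance sheets → 0.
Currency withdrawal 509 million kronor: bank balance sheets shrink → −509M.
Asset sale (to non-banks) 328 million kronor: bank balance sheets shrink → −328M.
FX purchase 820 million kronor: just an asset swap on bank balance sheets → 0.
Net: 0 − 509 − 328 + 0 = -837 million.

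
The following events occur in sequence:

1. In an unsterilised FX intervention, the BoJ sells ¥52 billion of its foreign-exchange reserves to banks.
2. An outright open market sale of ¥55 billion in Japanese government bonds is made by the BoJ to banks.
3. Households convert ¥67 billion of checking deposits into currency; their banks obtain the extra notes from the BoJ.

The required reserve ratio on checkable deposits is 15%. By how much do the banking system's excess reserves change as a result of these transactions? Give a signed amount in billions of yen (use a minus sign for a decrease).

FX sale ¥52 billion: reserves −¥52B, deposits 0.
OMO sale (to banks) ¥55 billion: reserves −¥55B, deposits 0.
Currency withdrawal ¥67 billion: reserves −¥67B, deposits −¥67B.
Totals: Δreserves = −¥174B, Δdeposits = −¥67B.
Δrequired reserves = 15% × −¥67B = −¥10.05B.
Δexcess reserves = Δreserves − Δrequired = −¥174B − (−¥10.05B) = -¥163.95 billion.

-¥163.95 billion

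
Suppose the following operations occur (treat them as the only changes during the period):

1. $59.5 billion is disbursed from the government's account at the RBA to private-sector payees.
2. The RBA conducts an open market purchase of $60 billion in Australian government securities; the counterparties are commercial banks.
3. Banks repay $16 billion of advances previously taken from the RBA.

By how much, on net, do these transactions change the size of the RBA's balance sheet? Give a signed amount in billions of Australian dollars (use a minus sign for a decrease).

+$44 billion

RBA balance sheet:
  Assets:      Securities +$60B, Loans to banks −$16B
  Liabilities: Bank reserves +$103.5B, Government deposits −$59.5B
Change in total RBA assets = +$44 billion.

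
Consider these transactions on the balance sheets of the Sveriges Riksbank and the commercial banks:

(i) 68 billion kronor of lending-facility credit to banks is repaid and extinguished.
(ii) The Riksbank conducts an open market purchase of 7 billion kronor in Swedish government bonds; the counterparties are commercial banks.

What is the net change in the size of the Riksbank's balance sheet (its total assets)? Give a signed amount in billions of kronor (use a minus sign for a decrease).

-61 billion

Riksbank balance sheet:
  Assets:      Securities +7B, Loans to banks −68B
  Liabilities: Bank reserves −61B
Commercial banking system:
  Assets:      Reserves at CB −61B, Securities −7B
  Liabilities: Borrowings from CB −68B
Change in total Riksbank assets = -61 billion.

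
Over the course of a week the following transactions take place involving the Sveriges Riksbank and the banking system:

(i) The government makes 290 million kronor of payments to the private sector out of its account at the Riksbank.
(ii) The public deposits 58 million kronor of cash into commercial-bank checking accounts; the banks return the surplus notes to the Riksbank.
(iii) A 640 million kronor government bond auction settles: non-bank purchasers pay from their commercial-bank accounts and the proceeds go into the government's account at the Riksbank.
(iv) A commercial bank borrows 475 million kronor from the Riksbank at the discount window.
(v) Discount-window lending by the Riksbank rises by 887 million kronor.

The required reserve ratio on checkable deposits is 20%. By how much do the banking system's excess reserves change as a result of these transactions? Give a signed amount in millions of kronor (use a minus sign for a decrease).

+1128.4 million

Government spending 290 million kronor: reserves +290M, deposits +290M.
Currency deposit 58 million kronor: reserves +58M, deposits +58M.
Government account inflow 640 million kronor: reserves −640M, deposits −640M.
Discount-window loan 475 million kronor: reserves +475M, deposits 0.
Discount-window loan 887 million kronor: reserves +887M, deposits 0.
Totals: Δreserves = +1070M, Δdeposits = −292M.
Δrequired reserves = 20% × −292M = −58.4M.
Δexcess reserves = Δreserves − Δrequired = +1070M − (−58.4M) = +1128.4 million.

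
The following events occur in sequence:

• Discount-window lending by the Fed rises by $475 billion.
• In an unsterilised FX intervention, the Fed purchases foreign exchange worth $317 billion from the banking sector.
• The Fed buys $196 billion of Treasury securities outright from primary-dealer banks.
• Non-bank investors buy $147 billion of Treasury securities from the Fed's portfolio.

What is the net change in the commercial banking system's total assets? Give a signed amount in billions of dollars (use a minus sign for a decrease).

Fed balance sheet:
  Assets:      Securities +$49B, Loans to banks +$475B, Foreign assets +$317B
  Liabilities: Bank reserves +$841B
Commercial banking system:
  Assets:      Reserves at CB +$841B, Securities −$196B, Foreign assets −$317B
  Liabilities: Checkable deposits −$147B, Borrowings from CB +$475B
Change in total bank assets = +$328 billion.

+$328 billion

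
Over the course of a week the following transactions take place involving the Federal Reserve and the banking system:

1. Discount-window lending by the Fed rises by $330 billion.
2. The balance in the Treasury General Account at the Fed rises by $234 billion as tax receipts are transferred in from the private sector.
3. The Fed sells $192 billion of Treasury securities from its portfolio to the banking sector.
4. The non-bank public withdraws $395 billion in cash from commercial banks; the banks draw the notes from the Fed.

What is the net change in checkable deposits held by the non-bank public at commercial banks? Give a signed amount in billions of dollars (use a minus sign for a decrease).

Discount-window loan $330 billion: the counterparty is a bank, so public deposits are unchanged → 0.
Government account inflow $234 billion: non-bank counterparties' bank balances fall → −$234B.
OMO sale (to banks) $192 billion: the counterparty is a bank, so public deposits are unchanged → 0.
Currency withdrawal $395 billion: non-bank counterparties' bank balances fall → −$395B.
Net: 0 − 234 + 0 − 395 = -$629 billion.

-$629 billion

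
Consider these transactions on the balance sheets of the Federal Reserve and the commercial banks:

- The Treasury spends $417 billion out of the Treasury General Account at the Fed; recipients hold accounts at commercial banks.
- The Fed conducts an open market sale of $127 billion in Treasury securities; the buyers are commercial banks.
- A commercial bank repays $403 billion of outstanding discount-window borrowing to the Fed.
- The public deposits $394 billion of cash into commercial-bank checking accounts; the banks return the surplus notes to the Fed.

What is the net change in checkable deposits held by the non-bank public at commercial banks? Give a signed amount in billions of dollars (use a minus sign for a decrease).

+$811 billion

Government spending $417 billion: non-bank counterparties' bank balances rise → +$417B.
OMO sale (to banks) $127 billion: the counterparty is a bank, so public deposits are unchanged → 0.
Discount-window repayment $403 billion: the counterparty is a bank, so public deposits are unchanged → 0.
Currency deposit $394 billion: non-bank counterparties' bank balances rise → +$394B.
Net: 417 + 0 + 0 + 394 = +$811 billion.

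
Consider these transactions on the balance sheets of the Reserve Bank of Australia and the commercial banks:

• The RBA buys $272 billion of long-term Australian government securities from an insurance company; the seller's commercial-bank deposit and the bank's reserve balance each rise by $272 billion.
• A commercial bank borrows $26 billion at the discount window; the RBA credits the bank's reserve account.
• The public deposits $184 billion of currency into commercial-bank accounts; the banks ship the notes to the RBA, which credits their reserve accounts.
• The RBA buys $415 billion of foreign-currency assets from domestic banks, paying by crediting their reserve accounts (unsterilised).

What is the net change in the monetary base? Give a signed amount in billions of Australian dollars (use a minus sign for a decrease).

+$713 billion

RBA balance sheet:
  Assets:      Securities +$272B, Loans to banks +$26B, Foreign assets +$415B
  Liabilities: Bank reserves +$897B, Currency in circulation −$184B
Monetary base = currency + reserves: −$184B + (+$897B) = +$713 billion.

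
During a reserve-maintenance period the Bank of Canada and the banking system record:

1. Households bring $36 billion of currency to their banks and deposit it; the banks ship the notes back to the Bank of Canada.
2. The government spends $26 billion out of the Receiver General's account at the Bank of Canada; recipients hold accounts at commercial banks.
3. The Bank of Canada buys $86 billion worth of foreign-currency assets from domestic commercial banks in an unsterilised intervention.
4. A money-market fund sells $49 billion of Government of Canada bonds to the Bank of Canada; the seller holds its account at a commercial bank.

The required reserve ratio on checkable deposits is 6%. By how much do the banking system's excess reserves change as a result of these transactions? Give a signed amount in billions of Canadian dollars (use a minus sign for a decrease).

+$190.34 billion

Currency deposit $36 billion: reserves +$36B, deposits +$36B.
Government spending $26 billion: reserves +$26B, deposits +$26B.
FX purchase $86 billion: reserves +$86B, deposits 0.
Asset purchase (from non-banks) $49 billion: reserves +$49B, deposits +$49B.
Totals: Δreserves = +$197B, Δdeposits = +$111B.
Δrequired reserves = 6% × +$111B = +$6.66B.
Δexcess reserves = Δreserves − Δrequired = +$197B − (+$6.66B) = +$190.34 billion.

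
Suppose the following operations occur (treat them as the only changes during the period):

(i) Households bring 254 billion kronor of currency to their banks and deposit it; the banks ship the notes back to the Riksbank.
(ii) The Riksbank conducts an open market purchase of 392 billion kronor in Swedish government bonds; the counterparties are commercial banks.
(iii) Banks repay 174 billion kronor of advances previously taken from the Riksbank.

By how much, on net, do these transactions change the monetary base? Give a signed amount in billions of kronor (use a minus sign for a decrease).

Currency deposit 254 billion kronor: just a shift between currency and reserves — both are base money → 0.
OMO purchase (from banks) 392 billion kronor: Riksbank balance sheet expands → +392B.
Discount-window repayment 174 billion kronor: Riksbank balance sheet contracts → −174B.
Net: 0 + 392 − 174 = +218 billion.

+218 billion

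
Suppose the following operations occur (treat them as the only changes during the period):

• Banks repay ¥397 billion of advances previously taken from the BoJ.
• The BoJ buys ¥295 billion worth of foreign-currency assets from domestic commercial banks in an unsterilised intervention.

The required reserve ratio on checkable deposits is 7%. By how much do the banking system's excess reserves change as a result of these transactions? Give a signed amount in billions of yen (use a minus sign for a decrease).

Discount-window repayment ¥397 billion: reserves −¥397B, deposits 0.
FX purchase ¥295 billion: reserves +¥295B, deposits 0.
Totals: Δreserves = −¥102B, Δdeposits = 0.
Δrequired reserves = 7% × 0 = 0.
Δexcess reserves = Δreserves − Δrequired = −¥102B − (0) = -¥102 billion.

-¥102 billion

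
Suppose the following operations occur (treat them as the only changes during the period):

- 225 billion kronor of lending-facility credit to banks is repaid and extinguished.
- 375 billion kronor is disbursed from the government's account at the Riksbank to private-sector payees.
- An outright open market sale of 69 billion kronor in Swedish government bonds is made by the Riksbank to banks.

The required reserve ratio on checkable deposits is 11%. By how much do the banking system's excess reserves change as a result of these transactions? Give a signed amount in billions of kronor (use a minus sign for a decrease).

Discount-window repayment 225 billion kronor: reserves −225B, deposits 0.
Government spending 375 billion kronor: reserves +375B, deposits +375B.
OMO sale (to banks) 69 billion kronor: reserves −69B, deposits 0.
Totals: Δreserves = +81B, Δdeposits = +375B.
Δrequired reserves = 11% × +375B = +41.25B.
Δexcess reserves = Δreserves − Δrequired = +81B − (+41.25B) = +39.75 billion.

+39.75 billion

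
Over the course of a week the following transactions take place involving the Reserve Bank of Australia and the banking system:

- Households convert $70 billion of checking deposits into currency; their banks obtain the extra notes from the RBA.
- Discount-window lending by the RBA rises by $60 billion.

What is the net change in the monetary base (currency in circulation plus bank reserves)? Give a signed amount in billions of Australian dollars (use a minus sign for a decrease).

Currency withdrawal $70 billion: just a shift between currency and reserves — both are base money → 0.
Discount-window loan $60 billion: RBA balance sheet expands → +$60B.
Net: 0 + 60 = +$60 billion.

+$60 billion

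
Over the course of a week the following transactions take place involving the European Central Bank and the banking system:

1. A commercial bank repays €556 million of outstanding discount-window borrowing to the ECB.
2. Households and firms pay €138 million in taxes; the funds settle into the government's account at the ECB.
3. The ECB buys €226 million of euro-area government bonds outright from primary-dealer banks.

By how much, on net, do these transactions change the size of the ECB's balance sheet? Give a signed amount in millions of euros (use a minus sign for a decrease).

-€330 million

Discount-window repayment €556 million: an ECB asset is shed → −€556M.
Government account inflow €138 million: only the composition of liabilities changes → 0.
OMO purchase (from banks) €226 million: an ECB asset is acquired → +€226M.
Net: −556 + 0 + 226 = -€330 million.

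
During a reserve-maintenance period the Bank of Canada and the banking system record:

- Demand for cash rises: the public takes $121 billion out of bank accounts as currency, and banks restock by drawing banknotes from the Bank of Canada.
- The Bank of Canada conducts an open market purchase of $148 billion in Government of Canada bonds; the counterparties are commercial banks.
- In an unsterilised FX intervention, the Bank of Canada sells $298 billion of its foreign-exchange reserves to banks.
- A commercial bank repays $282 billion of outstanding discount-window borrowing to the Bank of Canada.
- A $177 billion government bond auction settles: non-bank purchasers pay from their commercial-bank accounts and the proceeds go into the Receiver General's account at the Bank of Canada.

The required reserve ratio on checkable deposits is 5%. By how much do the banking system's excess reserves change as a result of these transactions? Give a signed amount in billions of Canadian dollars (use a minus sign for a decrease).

-$715.1 billion

Currency withdrawal $121 billion: reserves −$121B, deposits −$121B.
OMO purchase (from banks) $148 billion: reserves +$148B, deposits 0.
FX sale $298 billion: reserves −$298B, deposits 0.
Discount-window repayment $282 billion: reserves −$282B, deposits 0.
Government account inflow $177 billion: reserves −$177B, deposits −$177B.
Totals: Δreserves = −$730B, Δdeposits = −$298B.
Δrequired reserves = 5% × −$298B = −$14.9B.
Δexcess reserves = Δreserves − Δrequired = −$730B − (−$14.9B) = -$715.1 billion.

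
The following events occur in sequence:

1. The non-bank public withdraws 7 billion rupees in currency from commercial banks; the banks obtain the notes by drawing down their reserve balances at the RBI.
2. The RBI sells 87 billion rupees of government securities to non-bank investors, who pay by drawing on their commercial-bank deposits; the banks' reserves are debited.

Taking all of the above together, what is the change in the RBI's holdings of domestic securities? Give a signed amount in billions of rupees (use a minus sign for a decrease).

Currency withdrawal 7 billion rupees: the RBI's securities portfolio is untouched → 0.
Asset sale (to non-banks) 87 billion rupees: securities removed from the RBI's portfolio → −87B.
Net: 0 − 87 = -87 billion.

-87 billion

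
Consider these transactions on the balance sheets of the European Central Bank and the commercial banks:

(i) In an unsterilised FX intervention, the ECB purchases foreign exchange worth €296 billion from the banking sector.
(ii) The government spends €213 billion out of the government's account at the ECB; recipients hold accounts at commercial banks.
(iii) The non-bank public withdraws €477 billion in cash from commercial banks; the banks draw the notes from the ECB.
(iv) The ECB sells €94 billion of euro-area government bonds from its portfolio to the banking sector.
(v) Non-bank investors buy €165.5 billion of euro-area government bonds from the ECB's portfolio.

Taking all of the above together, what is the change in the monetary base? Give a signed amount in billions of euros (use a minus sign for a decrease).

FX purchase €296 billion: ECB balance sheet expands → +€296B.
Government spending €213 billion: a non-base liability converts back to reserves → +€213B.
Currency withdrawal €477 billion: just a shift between currency and reserves — both are base money → 0.
OMO sale (to banks) €94 billion: ECB balance sheet contracts → −€94B.
Asset sale (to non-banks) €165.5 billion: ECB balance sheet contracts → −€165.5B.
Net: 296 + 213 + 0 − 94 − 165.5 = +€249.5 billion.

+€249.5 billion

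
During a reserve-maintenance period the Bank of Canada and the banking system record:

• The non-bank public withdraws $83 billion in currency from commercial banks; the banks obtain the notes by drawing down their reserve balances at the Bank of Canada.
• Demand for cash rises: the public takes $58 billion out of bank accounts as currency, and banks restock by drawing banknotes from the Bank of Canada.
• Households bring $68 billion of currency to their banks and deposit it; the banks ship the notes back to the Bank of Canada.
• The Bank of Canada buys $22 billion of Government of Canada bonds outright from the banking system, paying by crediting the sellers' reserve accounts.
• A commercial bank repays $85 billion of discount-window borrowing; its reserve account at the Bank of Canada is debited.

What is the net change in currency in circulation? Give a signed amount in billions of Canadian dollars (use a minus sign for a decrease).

+$73 billion

Currency withdrawal $83 billion: notes leave the central bank → +$83B.
Currency withdrawal $58 billion: notes leave the central bank → +$58B.
Currency deposit $68 billion: notes return to the central bank → −$68B.
OMO purchase (from banks) $22 billion: no currency enters or leaves circulation → 0.
Discount-window repayment $85 billion: no currency enters or leaves circulation → 0.
Net: 83 + 58 − 68 + 0 + 0 = +$73 billion.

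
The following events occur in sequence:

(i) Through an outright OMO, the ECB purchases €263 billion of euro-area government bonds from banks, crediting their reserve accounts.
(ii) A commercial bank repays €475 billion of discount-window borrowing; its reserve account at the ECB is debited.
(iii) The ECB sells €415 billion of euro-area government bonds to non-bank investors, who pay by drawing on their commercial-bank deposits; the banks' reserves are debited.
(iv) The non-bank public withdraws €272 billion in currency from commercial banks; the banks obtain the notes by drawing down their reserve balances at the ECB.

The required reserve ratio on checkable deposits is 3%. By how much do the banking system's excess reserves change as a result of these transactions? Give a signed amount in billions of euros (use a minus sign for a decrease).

OMO purchase (from banks) €263 billion: reserves +€263B, deposits 0.
Discount-window repayment €475 billion: reserves −€475B, deposits 0.
Asset sale (to non-banks) €415 billion: reserves −€415B, deposits −€415B.
Currency withdrawal €272 billion: reserves −€272B, deposits −€272B.
Totals: Δreserves = −€899B, Δdeposits = −€687B.
Δrequired reserves = 3% × −€687B = −€20.61B.
Δexcess reserves = Δreserves − Δrequired = −€899B − (−€20.61B) = -€878.39 billion.

-€878.39 billion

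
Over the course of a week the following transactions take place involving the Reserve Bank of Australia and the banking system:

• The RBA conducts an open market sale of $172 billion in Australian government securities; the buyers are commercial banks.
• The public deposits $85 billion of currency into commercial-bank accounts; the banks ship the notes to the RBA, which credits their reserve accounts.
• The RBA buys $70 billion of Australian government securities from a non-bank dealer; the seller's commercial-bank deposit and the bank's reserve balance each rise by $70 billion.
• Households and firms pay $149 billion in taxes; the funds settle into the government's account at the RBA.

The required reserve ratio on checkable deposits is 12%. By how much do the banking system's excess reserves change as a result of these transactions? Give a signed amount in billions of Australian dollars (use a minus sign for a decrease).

-$166.72 billion

OMO sale (to banks) $172 billion: reserves −$172B, deposits 0.
Currency deposit $85 billion: reserves +$85B, deposits +$85B.
Asset purchase (from non-banks) $70 billion: reserves +$70B, deposits +$70B.
Government account inflow $149 billion: reserves −$149B, deposits −$149B.
Totals: Δreserves = −$166B, Δdeposits = +$6B.
Δrequired reserves = 12% × +$6B = +$0.72B.
Δexcess reserves = Δreserves − Δrequired = −$166B − (+$0.72B) = -$166.72 billion.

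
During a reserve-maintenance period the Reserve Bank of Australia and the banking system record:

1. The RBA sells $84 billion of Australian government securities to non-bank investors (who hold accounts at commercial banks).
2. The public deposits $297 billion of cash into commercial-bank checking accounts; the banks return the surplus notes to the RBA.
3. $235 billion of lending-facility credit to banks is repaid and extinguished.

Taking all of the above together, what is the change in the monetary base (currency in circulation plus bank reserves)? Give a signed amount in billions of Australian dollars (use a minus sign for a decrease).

Asset sale (to non-banks) $84 billion: RBA balance sheet contracts → −$84B.
Currency deposit $297 billion: just a shift between currency and reserves — both are base money → 0.
Discount-window repayment $235 billion: RBA balance sheet contracts → −$235B.
Net: −84 + 0 − 235 = -$319 billion.

-$319 billion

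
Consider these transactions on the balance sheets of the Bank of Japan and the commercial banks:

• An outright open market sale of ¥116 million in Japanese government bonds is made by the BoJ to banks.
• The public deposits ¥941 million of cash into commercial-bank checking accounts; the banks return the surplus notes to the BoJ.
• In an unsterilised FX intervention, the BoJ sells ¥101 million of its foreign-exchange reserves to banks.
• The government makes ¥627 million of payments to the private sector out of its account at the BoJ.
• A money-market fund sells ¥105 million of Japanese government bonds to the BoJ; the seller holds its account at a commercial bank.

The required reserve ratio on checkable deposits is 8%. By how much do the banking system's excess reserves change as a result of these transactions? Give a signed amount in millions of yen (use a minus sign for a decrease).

+¥1322.16 million

OMO sale (to banks) ¥116 million: reserves −¥116M, deposits 0.
Currency deposit ¥941 million: reserves +¥941M, deposits +¥941M.
FX sale ¥101 million: reserves −¥101M, deposits 0.
Government spending ¥627 million: reserves +¥627M, deposits +¥627M.
Asset purchase (from non-banks) ¥105 million: reserves +¥105M, deposits +¥105M.
Totals: Δreserves = +¥1456M, Δdeposits = +¥1673M.
Δrequired reserves = 8% × +¥1673M = +¥133.84M.
Δexcess reserves = Δreserves − Δrequired = +¥1456M − (+¥133.84M) = +¥1322.16 million.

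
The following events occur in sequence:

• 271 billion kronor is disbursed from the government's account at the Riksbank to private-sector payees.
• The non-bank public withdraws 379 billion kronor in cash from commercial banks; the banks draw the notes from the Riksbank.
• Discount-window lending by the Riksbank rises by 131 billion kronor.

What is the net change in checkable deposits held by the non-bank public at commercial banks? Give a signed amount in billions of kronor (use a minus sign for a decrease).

Riksbank balance sheet:
  Assets:      Loans to banks +131B
  Liabilities: Bank reserves +23B, Currency in circulation +379B, Government deposits −271B
Commercial banking system:
  Assets:      Reserves at CB +23B
  Liabilities: Checkable deposits −108B, Borrowings from CB +131B
So the change in checkable deposits held by the non-bank public at commercial banks is -108 billion.

-108 billion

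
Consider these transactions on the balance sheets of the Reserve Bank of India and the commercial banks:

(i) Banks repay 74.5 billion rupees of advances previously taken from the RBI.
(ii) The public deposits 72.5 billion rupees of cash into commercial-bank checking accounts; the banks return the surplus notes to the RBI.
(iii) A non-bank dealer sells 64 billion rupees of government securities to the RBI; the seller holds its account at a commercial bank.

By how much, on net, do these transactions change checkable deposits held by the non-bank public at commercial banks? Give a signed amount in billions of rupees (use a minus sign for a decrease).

+136.5 billion

Discount-window repayment 74.5 billion rupees: the counterparty is a bank, so public deposits are unchanged → 0.
Currency deposit 72.5 billion rupees: non-bank counterparties' bank balances rise → +72.5B.
Asset purchase (from non-banks) 64 billion rupees: non-bank counterparties' bank balances rise → +64B.
Net: 0 + 72.5 + 64 = +136.5 billion.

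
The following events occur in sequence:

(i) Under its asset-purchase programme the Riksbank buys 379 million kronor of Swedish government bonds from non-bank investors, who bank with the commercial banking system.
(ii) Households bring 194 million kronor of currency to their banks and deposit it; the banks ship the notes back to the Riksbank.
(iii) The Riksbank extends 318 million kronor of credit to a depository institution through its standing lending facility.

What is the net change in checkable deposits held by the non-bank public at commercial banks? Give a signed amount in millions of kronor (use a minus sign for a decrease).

Asset purchase (from non-banks) 379 million kronor: non-bank counterparties' bank balances rise → +379M.
Currency deposit 194 million kronor: non-bank counterparties' bank balances rise → +194M.
Discount-window loan 318 million kronor: the counterparty is a bank, so public deposits are unchanged → 0.
Net: 379 + 194 + 0 = +573 million.

+573 million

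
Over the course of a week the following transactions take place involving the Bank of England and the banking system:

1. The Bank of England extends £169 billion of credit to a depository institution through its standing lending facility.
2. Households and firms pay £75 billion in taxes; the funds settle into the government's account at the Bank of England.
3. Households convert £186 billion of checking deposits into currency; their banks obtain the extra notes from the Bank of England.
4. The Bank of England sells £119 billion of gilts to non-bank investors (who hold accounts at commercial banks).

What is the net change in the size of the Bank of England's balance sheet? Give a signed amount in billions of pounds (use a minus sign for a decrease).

+£50 billion

Discount-window loan £169 billion: a Bank of England asset is acquired → +£169B.
Government account inflow £75 billion: only the composition of liabilities changes → 0.
Currency withdrawal £186 billion: only the composition of liabilities changes → 0.
Asset sale (to non-banks) £119 billion: a Bank of England asset is shed → −£119B.
Net: 169 + 0 + 0 − 119 = +£50 billion.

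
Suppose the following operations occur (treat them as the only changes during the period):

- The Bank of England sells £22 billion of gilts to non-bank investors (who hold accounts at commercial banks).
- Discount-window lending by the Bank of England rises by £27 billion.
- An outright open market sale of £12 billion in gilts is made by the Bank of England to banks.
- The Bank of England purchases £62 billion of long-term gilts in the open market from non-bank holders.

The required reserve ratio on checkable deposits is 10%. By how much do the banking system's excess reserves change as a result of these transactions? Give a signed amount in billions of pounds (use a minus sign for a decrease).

+£51 billion

Asset sale (to non-banks) £22 billion: reserves −£22B, deposits −£22B.
Discount-window loan £27 billion: reserves +£27B, deposits 0.
OMO sale (to banks) £12 billion: reserves −£12B, deposits 0.
Asset purchase (from non-banks) £62 billion: reserves +£62B, deposits +£62B.
Totals: Δreserves = +£55B, Δdeposits = +£40B.
Δrequired reserves = 10% × +£40B = +£4B.
Δexcess reserves = Δreserves − Δrequired = +£55B − (+£4B) = +£51 billion.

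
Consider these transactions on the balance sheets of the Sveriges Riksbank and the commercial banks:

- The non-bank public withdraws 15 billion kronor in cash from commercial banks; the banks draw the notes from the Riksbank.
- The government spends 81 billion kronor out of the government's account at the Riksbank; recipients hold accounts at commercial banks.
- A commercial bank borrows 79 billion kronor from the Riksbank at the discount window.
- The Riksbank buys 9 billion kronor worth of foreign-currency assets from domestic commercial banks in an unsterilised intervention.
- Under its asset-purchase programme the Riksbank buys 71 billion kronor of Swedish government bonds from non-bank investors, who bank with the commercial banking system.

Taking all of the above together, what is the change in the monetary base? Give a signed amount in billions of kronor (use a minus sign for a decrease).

Riksbank balance sheet:
  Assets:      Securities +71B, Loans to banks +79B, Foreign assets +9B
  Liabilities: Bank reserves +225B, Currency in circulation +15B, Government deposits −81B
Commercial banking system:
  Assets:      Reserves at CB +225B, Foreign assets −9B
  Liabilities: Checkable deposits +137B, Borrowings from CB +79B
Monetary base = currency + reserves: +15B + (+225B) = +240 billion.

+240 billion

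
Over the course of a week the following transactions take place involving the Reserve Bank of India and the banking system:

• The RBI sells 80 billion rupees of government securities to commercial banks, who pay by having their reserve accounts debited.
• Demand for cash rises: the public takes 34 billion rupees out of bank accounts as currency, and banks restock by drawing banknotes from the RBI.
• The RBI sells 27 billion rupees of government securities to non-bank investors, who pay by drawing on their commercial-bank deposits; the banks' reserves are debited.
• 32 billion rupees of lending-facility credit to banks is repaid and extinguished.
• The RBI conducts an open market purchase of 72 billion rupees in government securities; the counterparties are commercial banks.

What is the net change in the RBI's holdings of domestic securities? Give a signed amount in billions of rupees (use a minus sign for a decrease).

-35 billion

RBI balance sheet:
  Assets:      Securities −35B, Loans to banks −32B
  Liabilities: Bank reserves −101B, Currency in circulation +34B
So the change in the RBI's holdings of domestic securities is -35 billion.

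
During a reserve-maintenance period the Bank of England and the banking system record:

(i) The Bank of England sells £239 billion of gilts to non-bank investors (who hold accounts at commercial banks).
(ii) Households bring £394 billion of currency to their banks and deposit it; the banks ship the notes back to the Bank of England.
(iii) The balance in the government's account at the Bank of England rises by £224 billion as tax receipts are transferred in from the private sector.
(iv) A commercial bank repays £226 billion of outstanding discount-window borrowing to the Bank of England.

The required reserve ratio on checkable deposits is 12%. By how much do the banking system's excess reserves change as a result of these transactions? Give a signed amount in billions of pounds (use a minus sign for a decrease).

-£286.72 billion

Asset sale (to non-banks) £239 billion: reserves −£239B, deposits −£239B.
Currency deposit £394 billion: reserves +£394B, deposits +£394B.
Government account inflow £224 billion: reserves −£224B, deposits −£224B.
Discount-window repayment £226 billion: reserves −£226B, deposits 0.
Totals: Δreserves = −£295B, Δdeposits = −£69B.
Δrequired reserves = 12% × −£69B = −£8.28B.
Δexcess reserves = Δreserves − Δrequired = −£295B − (−£8.28B) = -£286.72 billion.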